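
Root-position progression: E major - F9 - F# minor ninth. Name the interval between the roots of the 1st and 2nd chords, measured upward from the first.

The roots are E and F.
2 letter names make it a second; at 1 semitone (a half step narrower than major) the quality is minor.

minor second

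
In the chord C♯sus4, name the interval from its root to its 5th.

The chord tones of C♯sus4 are C♯–F♯–G♯.
That puts C♯ below G♯.
C♯ up to G♯ spans 5 letter names and 7 semitones — a perfect fifth.

perfect fifth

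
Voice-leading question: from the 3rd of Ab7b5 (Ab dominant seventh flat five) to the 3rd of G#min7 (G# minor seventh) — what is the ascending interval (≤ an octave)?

Ab7b5 (Ab dominant seventh flat five) has C as its 3rd, and G#min7 (G# minor seventh) has B as its 3rd.
From C to B is 11 semitones, exactly the major seventh.

M7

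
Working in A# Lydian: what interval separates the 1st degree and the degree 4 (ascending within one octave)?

Spelling A# Lydian: A# B# C## D## E# F## G##.
So we need the interval from A# up to D##.
4 letter names make it a fourth; at 6 semitones (a half step wider than perfect) the quality is augmented.

augmented 4th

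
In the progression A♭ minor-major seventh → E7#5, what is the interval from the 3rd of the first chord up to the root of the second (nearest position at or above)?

A♭ minor-major seventh has C♭ as its 3rd, and E7#5 has E as its root.
3 letter names make it a third; at 5 semitones (a half step wider than major) the quality is augmented.

augmented 3rd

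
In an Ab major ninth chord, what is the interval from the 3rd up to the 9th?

Spelling the chord: Ab, C, Eb, G, Bb.
The 3rd is C and the 9th is Bb.
7 letter names make it a seventh; at 10 semitones (a half step narrower than major) the quality is minor.

m7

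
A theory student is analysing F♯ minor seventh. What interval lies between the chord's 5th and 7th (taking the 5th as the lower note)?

minor 3rd

F♯ minor seventh: F♯ A C♯ E.
5th = C♯; 7th = E.
3 letter names make it a third; at 3 semitones (a half step narrower than major) the quality is minor.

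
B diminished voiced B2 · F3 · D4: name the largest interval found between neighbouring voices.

Adjacent intervals: B2→F3 = diminished fifth; F3→D4 = major sixth.
The largest is F3 to D4, a major sixth (9 semitones).

major sixth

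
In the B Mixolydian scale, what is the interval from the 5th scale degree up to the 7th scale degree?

B mixolydian: B C# D# E F# G# A.
So we need the interval from F# up to A.
3 letter names make it a third; at 3 semitones (a half step narrower than major) the quality is minor.

minor third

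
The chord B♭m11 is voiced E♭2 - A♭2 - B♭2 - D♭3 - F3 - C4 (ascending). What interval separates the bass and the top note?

The outer voices are E♭2 and C4.
Counting 13 letters and 21 half steps from E♭ gives a major thirteenth.

major thirteenth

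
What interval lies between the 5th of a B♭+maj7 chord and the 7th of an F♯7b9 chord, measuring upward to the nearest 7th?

The 5th of B♭+maj7 is F♯; the 7th of F♯7b9 is E.
F♯ up to E is 10 semitones, a half step narrower than a major seventh, so the interval is minor.

m7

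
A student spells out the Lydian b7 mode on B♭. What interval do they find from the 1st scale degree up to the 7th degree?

The scale runs B♭ C D E F G A♭.
That puts B♭ below A♭.
From B♭ to A♭: 10 semitones over a seventh = minor.

minor seventh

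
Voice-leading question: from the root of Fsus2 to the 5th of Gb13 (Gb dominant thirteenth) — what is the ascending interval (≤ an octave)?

The root of Fsus2 is F; the 5th of Gb13 (Gb dominant thirteenth) is Db.
F up to Db is 8 semitones, a half step narrower than a major sixth, so the interval is minor.

minor 6th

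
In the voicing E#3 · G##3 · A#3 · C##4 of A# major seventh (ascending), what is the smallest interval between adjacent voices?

minor 2nd

Adjacent intervals: E#3→G##3 = major third; G##3→A#3 = minor second; A#3→C##4 = major third.
The smallest is G##3 to A#3, a minor second (1 semitone).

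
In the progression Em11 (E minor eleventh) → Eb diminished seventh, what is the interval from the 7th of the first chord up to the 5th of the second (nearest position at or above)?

diminished 6th

Em11 (E minor eleventh) has D as its 7th, and Eb diminished seventh has Bbb as its 5th.
6 letter names make it a sixth; at 7 semitones (a whole step narrower than major) the quality is diminished.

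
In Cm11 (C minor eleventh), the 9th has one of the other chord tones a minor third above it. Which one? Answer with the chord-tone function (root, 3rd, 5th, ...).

C minor eleventh: C E♭ G B♭ D F.
The 9th is D. A minor third above D is F.
F is the chord's 11th.

11th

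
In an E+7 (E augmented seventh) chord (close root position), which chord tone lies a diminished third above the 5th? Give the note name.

D

Eaug7 is spelled E, G#, B#, D.
The 5th is B#. A diminished third above B# is D.
D is the chord's 7th.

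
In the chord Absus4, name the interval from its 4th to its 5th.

major second

Absus4 (Ab sus4) is spelled Ab-Db-Eb.
That puts Db below Eb.
Db up to Eb spans 2 letter names and 2 semitones — a major second.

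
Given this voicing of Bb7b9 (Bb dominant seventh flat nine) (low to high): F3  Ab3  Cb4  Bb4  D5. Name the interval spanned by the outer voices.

major thirteenth

The outer voices are F3 and D5.
Counting 13 letters and 21 half steps from F gives a major thirteenth.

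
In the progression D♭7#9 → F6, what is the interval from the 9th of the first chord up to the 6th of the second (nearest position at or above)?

m7

D♭7#9 has E as its 9th, and F6 has D as its 6th.
From E to D: 10 semitones over a seventh = minor.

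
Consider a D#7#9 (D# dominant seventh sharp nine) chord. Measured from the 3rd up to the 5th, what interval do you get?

minor third

The chord tones of D#7#9 (D# dominant seventh sharp nine) are D# F## A# C# E##.
3rd = F##; 5th = A#.
From F## to A#: 3 semitones over a third = minor.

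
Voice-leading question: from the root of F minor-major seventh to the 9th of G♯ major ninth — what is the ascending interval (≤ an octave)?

The root of F minor-major seventh is F; the 9th of G♯ major ninth is A♯.
From F to A♯: 5 semitones over a third = augmented.

augmented 3rd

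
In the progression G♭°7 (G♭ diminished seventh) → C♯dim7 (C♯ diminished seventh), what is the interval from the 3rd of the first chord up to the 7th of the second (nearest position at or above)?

The 3rd of G♭°7 (G♭ diminished seventh) is B𝄫; the 7th of C♯dim7 (C♯ diminished seventh) is B♭.
1 letter names make it a unison; at 1 semitone (a half step wider than perfect) the quality is augmented.

A1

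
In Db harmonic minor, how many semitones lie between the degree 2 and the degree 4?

3

The scale is Db Eb Fb Gb Ab Bbb C.
Eb up to Gb is a minor third — 3 semitones.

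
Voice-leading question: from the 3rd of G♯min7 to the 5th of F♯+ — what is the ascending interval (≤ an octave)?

A2

The 3rd of G♯min7 is B; the 5th of F♯+ is C𝄪.
From B to C𝄪: 3 semitones over a second = augmented.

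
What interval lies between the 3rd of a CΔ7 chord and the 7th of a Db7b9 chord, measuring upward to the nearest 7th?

d6

The 3rd of CΔ7 is E; the 7th of Db7b9 is Cb.
6 letter names make it a sixth; at 7 semitones (a whole step narrower than major) the quality is diminished.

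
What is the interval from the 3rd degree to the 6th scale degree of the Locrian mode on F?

perfect 4th

The scale runs F Gb Ab Bb Cb Db Eb.
3rd degree = Ab; degree 6 = Db.
Counting 4 letters and 5 half steps from Ab gives a perfect fourth.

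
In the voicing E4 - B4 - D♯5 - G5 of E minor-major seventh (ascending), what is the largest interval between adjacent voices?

perfect 5th

Adjacent intervals: E4→B4 = perfect fifth; B4→D♯5 = major third; D♯5→G5 = diminished fourth.
The largest is E4 to B4, a perfect fifth (7 semitones).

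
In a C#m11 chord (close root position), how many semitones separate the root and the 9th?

14

Spelling the chord: C#, E, G#, B, D#, F#.
C# to D# is a major ninth: 14 semitones.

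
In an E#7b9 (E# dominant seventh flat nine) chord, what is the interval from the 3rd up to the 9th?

diminished seventh

E#7b9 is spelled E# G## B# D# F#.
So we need the interval from G## up to F#.
From G## to F#: 9 semitones over a seventh = diminished.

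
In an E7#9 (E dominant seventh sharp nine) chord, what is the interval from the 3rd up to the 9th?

The chord tones of E dominant seventh sharp nine are E G# B D F##.
That puts G# below F##.
G# up to F## spans 7 letter names and 11 semitones — a major seventh.

M7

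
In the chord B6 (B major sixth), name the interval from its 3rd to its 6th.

perfect fourth

B6: B–D♯–F♯–G♯.
3rd = D♯; 6th = G♯.
Counting 4 letters and 5 half steps from D♯ gives a perfect fourth.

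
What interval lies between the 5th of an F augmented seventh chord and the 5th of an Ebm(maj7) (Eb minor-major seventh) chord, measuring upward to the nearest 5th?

The 5th of F augmented seventh is C#; the 5th of Ebm(maj7) (Eb minor-major seventh) is Bb.
From C# to Bb: 9 semitones over a seventh = diminished.

diminished seventh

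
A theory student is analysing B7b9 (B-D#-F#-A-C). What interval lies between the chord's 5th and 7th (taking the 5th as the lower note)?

minor third

5th = F#; 7th = A.
From F# to A: 3 semitones over a third = minor.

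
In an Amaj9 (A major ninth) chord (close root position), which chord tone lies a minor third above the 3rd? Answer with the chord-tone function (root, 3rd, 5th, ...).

5th

Amaj9 is spelled A, C♯, E, G♯, B.
The 3rd is C♯. A minor third above C♯ is E.
E is the chord's 5th.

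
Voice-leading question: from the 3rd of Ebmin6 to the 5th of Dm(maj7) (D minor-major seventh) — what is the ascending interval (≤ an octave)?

The 3rd of Ebmin6 is Gb; the 5th of Dm(maj7) (D minor-major seventh) is A.
Gb up to A is 3 semitones, a half step wider than a major second, so the interval is augmented.

augmented second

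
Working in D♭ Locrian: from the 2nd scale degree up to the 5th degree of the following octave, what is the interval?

D♭ locrian: D♭ E𝄫 F♭ G♭ A𝄫 B𝄫 C♭.
2nd scale degree = E𝄫; degree 5 (up an octave) = A𝄫.
Counting 11 letters and 17 half steps from E𝄫 gives a perfect eleventh.

perfect eleventh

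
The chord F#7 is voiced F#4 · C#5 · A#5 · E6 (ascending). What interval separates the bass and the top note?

minor 14th

The outer voices are F#4 and E6.
14 letter names make it a fourteenth; at 22 semitones (a half step narrower than major) the quality is minor.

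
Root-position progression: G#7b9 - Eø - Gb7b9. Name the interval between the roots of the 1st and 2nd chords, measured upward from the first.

minor sixth

The roots are G# and E.
From G# to E: 8 semitones over a sixth = minor.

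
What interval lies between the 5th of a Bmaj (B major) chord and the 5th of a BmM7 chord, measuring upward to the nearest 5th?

P1

The 5th of Bmaj (B major) is F♯; the 5th of BmM7 is F♯.
Counting 1 letters and 0 half steps from F♯ gives a perfect unison.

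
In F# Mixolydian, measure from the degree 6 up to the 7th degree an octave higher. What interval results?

The scale runs F# G# A# B C# D# E.
That puts D# below E.
D# up to E is 13 semitones, a half step narrower than a major ninth, so the interval is minor.

minor ninth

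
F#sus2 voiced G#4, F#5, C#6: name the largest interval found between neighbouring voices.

Adjacent intervals: G#4→F#5 = minor seventh; F#5→C#6 = perfect fifth.
The largest is G#4 to F#5, a minor seventh (10 semitones).

minor seventh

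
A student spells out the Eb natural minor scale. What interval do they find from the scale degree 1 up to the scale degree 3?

Eb natural minor: Eb F Gb Ab Bb Cb Db.
Scale degree 1 = Eb; scale degree 3 = Gb.
Eb up to Gb is 3 semitones, a half step narrower than a major third, so the interval is minor.

minor third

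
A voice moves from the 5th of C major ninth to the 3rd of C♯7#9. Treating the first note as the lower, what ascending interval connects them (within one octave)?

The 5th of C major ninth is G; the 3rd of C♯7#9 is E♯.
G up to E♯ is 10 semitones, a half step wider than a major sixth, so the interval is augmented.

A6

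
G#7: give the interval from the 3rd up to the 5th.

minor third

The chord tones of G#7 (G# dominant seventh) are G#–B#–D#–F#.
That puts B# below D#.
B# up to D# is 3 semitones, a half step narrower than a major third, so the interval is minor.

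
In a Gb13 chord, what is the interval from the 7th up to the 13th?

major seventh

Gb13 (Gb dominant thirteenth): Gb Bb Db Fb Ab Eb.
7th = Fb; 13th = Eb.
Counting 7 letters and 11 half steps from Fb gives a major seventh.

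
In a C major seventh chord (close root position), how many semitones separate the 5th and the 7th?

4

Spelling the chord: C, E, G, B.
G to B is a major third: 4 semitones.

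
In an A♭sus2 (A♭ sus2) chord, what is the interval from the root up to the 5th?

Spelling the chord: A♭–B♭–E♭.
So we need the interval from A♭ up to E♭.
Counting 5 letters and 7 half steps from A♭ gives a perfect fifth.

perfect fifth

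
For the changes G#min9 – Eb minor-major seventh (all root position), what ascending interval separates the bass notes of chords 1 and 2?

diminished 6th

The roots are G# and Eb.
From G# to Eb: 7 semitones over a sixth = diminished.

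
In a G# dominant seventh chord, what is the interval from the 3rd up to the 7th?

G#7 is spelled G#-B#-D#-F#.
So we need the interval from B# up to F#.
5 letter names make it a fifth; at 6 semitones (a half step narrower than perfect) the quality is diminished.
That tritone between 3rd and 7th is what gives the dominant seventh its pull toward resolution.

diminished fifth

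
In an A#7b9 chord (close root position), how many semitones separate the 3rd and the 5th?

3

A#7b9 (A# dominant seventh flat nine): A#, C##, E#, G#, B.
C## to E# is a minor third: 3 semitones.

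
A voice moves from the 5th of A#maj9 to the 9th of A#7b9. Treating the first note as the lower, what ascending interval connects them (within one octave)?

d5

A#maj9 has E# as its 5th, and A#7b9 has B as its 9th.
5 letter names make it a fifth; at 6 semitones (a half step narrower than perfect) the quality is diminished.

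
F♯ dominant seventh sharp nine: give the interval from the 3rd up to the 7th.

diminished 5th

Spelling the chord: F♯, A♯, C♯, E, G𝄪.
The 3rd is A♯ and the 7th is E.
A♯ up to E is 6 semitones, a half step narrower than a perfect fifth, so the interval is diminished.
That tritone between 3rd and 7th is what gives the dominant seventh its pull toward resolution.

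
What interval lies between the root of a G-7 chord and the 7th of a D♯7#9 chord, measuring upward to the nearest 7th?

augmented fourth

The root of G-7 is G; the 7th of D♯7#9 is C♯.
4 letter names make it a fourth; at 6 semitones (a half step wider than perfect) the quality is augmented.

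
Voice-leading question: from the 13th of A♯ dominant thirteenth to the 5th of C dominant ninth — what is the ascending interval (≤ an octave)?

The 13th of A♯ dominant thirteenth is F𝄪; the 5th of C dominant ninth is G.
F𝄪 up to G is 0 semitones, a whole step narrower than a major second, so the interval is diminished.

diminished 2nd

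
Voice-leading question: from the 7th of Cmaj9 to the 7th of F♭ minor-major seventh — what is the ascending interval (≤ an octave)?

Cmaj9 has B as its 7th, and F♭ minor-major seventh has E♭ as its 7th.
From B to E♭: 4 semitones over a fourth = diminished.

diminished 4th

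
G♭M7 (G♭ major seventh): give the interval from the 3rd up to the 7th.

G♭M7 (G♭ major seventh) is spelled G♭, B♭, D♭, F.
That puts B♭ below F.
From B♭ to F is 7 semitones, exactly the perfect fifth.

P5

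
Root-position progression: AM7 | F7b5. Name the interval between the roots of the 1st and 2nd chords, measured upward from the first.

The roots are A and F.
A up to F is 8 semitones, a half step narrower than a major sixth, so the interval is minor.

m6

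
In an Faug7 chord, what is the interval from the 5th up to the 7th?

d3

The chord tones of F7#5 are F-A-C#-Eb.
That puts C# below Eb.
3 letter names make it a third; at 2 semitones (a whole step narrower than major) the quality is diminished.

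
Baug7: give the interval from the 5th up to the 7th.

diminished 3rd

The chord tones of B7#5 are B, D♯, F𝄪, A.
5th = F𝄪; 7th = A.
F𝄪 up to A is 2 semitones, a whole step narrower than a major third, so the interval is diminished.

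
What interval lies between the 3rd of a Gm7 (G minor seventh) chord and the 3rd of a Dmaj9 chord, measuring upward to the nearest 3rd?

Gm7 (G minor seventh) has Bb as its 3rd, and Dmaj9 has F# as its 3rd.
5 letter names make it a fifth; at 8 semitones (a half step wider than perfect) the quality is augmented.

augmented fifth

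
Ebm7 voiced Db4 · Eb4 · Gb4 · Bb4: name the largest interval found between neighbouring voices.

M3

Adjacent intervals: Db4→Eb4 = major second; Eb4→Gb4 = minor third; Gb4→Bb4 = major third.
The largest is Gb4 to Bb4, a major third (4 semitones).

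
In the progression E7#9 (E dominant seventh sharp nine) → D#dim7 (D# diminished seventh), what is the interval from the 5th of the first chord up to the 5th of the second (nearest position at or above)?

minor seventh

E7#9 (E dominant seventh sharp nine) has B as its 5th, and D#dim7 (D# diminished seventh) has A as its 5th.
From B to A: 10 semitones over a seventh = minor.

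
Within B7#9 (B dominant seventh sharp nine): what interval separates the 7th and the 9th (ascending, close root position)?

A3

Spelling the chord: B, D#, F#, A, C##.
The 7th is A and the 9th is C##.
From A to C##: 5 semitones over a third = augmented.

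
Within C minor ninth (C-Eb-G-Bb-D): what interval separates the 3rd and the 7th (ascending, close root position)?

perfect fifth

So we need the interval from Eb up to Bb.
Eb up to Bb spans 5 letter names and 7 semitones — a perfect fifth.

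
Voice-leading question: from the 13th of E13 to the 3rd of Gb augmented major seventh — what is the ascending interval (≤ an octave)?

The 13th of E13 is C#; the 3rd of Gb augmented major seventh is Bb.
C# up to Bb is 9 semitones, a whole step narrower than a major seventh, so the interval is diminished.

diminished 7th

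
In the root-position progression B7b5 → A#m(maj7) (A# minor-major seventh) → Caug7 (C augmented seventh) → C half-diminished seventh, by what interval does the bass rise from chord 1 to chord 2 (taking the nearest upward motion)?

The roots are B and A#.
From B to A# is 11 semitones, exactly the major seventh.

major seventh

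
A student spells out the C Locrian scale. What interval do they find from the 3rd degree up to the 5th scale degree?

Spelling the C Locrian scale: C Db Eb F Gb Ab Bb.
3rd degree = Eb; 5th degree = Gb.
Eb up to Gb is 3 semitones, a half step narrower than a major third, so the interval is minor.

minor third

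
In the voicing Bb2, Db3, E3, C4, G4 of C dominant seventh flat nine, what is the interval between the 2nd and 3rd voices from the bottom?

Those voices are Db3 and E3.
2 letter names make it a second; at 3 semitones (a half step wider than major) the quality is augmented.

augmented second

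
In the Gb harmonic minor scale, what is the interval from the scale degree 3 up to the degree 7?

augmented fifth

Gb harmonic minor: Gb Ab Bbb Cb Db Ebb F.
Scale degree 3 = Bbb; 7th scale degree = F.
Bbb up to F is 8 semitones, a half step wider than a perfect fifth, so the interval is augmented.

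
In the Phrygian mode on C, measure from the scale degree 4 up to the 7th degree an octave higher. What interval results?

C phrygian: C Db Eb F G Ab Bb.
The scale degree 4 is F and the 7th degree (up an octave) is Bb.
From F to Bb is 17 semitones, exactly the perfect eleventh.

perfect 11th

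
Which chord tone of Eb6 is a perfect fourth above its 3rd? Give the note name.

Spelling the chord: Eb G Bb C.
The 3rd is G. A perfect fourth above G is C.
C is the chord's 6th.

C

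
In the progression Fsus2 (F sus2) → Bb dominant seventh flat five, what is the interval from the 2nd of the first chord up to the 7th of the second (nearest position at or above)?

minor second

Fsus2 (F sus2) has G as its 2nd, and Bb dominant seventh flat five has Ab as its 7th.
G up to Ab is 1 semitone, a half step narrower than a major second, so the interval is minor.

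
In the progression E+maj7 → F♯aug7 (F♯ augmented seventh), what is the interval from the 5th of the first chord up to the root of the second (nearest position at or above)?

diminished fifth

The 5th of E+maj7 is B♯; the root of F♯aug7 (F♯ augmented seventh) is F♯.
B♯ up to F♯ is 6 semitones, a half step narrower than a perfect fifth, so the interval is diminished.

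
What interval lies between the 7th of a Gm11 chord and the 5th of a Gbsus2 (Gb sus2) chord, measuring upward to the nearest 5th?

m6

Gm11 has F as its 7th, and Gbsus2 (Gb sus2) has Db as its 5th.
From F to Db: 8 semitones over a sixth = minor.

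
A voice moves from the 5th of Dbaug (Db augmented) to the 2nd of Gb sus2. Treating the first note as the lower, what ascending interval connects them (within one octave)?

diminished octave

Dbaug (Db augmented) has A as its 5th, and Gb sus2 has Ab as its 2nd.
8 letter names make it an octave; at 11 semitones (a half step narrower than perfect) the quality is diminished.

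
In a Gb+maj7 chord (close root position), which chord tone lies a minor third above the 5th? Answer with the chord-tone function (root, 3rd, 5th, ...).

Spelling the chord: Gb-Bb-D-F.
The 5th is D. A minor third above D is F.
F is the chord's 7th.

7th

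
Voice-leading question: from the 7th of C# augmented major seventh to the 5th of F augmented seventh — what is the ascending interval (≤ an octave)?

The 7th of C# augmented major seventh is B#; the 5th of F augmented seventh is C#.
2 letter names make it a second; at 1 semitone (a half step narrower than major) the quality is minor.

m2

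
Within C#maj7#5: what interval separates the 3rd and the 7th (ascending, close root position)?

P5

The chord tones of C#maj7#5 (C# augmented major seventh) are C#–E#–G##–B#.
The 3rd is E# and the 7th is B#.
E# up to B# spans 5 letter names and 7 semitones — a perfect fifth.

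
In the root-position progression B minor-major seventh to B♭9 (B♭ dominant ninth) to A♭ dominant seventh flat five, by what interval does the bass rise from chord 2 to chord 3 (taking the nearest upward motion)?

The roots are B♭ and A♭.
7 letter names make it a seventh; at 10 semitones (a half step narrower than major) the quality is minor.

minor seventh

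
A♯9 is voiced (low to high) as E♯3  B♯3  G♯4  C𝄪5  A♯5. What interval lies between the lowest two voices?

perfect 5th

Those voices are E♯3 and B♯3.
E♯ up to B♯ spans 5 letter names and 7 semitones — a perfect fifth.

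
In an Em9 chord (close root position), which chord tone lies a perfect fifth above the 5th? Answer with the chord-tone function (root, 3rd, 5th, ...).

9th

The chord tones of Emin9 (E minor ninth) are E G B D F#.
The 5th is B. A perfect fifth above B is F#.
F# is the chord's 9th.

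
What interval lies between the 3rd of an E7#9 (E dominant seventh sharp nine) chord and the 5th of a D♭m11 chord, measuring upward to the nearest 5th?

The 3rd of E7#9 (E dominant seventh sharp nine) is G♯; the 5th of D♭m11 is A♭.
2 letter names make it a second; at 0 semitones (a whole step narrower than major) the quality is diminished.

diminished second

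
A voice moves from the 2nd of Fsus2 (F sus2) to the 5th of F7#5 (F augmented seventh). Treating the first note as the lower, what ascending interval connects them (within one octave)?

Fsus2 (F sus2) has G as its 2nd, and F7#5 (F augmented seventh) has C# as its 5th.
G up to C# is 6 semitones, a half step wider than a perfect fourth, so the interval is augmented.

augmented fourth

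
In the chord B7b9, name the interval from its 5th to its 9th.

B7b9 (B dominant seventh flat nine): B, D#, F#, A, C.
The 5th is F# and the 9th is C.
From F# to C: 6 semitones over a fifth = diminished.

diminished 5th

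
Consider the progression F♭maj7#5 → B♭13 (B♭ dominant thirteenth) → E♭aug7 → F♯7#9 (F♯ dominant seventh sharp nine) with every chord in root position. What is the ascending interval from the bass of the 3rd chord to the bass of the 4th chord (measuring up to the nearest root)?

The roots are E♭ and F♯.
From E♭ to F♯: 3 semitones over a second = augmented.

augmented second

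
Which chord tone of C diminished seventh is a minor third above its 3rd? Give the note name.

The chord tones of Cdim7 are C–Eb–Gb–Bbb.
The 3rd is Eb. A minor third above Eb is Gb.
Gb is the chord's 5th.

Gb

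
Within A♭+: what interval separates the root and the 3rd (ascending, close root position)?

major third

A♭+ (A♭ augmented) is spelled A♭–C–E.
So we need the interval from A♭ up to C.
From A♭ to C is 4 semitones, exactly the major third.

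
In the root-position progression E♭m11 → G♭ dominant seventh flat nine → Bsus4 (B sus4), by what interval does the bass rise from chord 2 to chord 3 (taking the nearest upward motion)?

The roots are G♭ and B.
From G♭ to B: 5 semitones over a third = augmented.

augmented third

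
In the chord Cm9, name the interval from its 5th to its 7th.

Cmin9 (C minor ninth) is spelled C Eb G Bb D.
5th = G; 7th = Bb.
From G to Bb: 3 semitones over a third = minor.

minor third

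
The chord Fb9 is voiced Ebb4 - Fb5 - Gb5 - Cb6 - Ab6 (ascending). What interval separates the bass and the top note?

augmented 18th

The outer voices are Ebb4 and Ab6.
Ebb up to Ab is 30 semitones, a half step wider than a perfect 18th, so the interval is augmented.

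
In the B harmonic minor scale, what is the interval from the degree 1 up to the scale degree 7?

The scale runs B C♯ D E F♯ G A♯.
So we need the interval from B up to A♯.
B up to A♯ spans 7 letter names and 11 semitones — a major seventh.

M7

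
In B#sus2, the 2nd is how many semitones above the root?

2

The chord tones of B# sus2 are B#–C##–F##.
B# to C## is a major second: 2 semitones.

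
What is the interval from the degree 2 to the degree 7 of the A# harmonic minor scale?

Spelling the A# harmonic minor scale: A# B# C# D# E# F# G##.
So we need the interval from B# up to G##.
B# up to G## spans 6 letter names and 9 semitones — a major sixth.

M6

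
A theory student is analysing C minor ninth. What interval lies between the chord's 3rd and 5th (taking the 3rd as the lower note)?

Cmin9 (C minor ninth): C, Eb, G, Bb, D.
That puts Eb below G.
From Eb to G is 4 semitones, exactly the major third.

major 3rd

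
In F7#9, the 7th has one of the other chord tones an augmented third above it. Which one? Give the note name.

G#

The chord tones of F7#9 (F dominant seventh sharp nine) are F-A-C-Eb-G#.
The 7th is Eb. An augmented third above Eb is G#.
G# is the chord's 9th.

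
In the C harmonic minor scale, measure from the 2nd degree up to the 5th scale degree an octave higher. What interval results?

perfect eleventh

The scale runs C D Eb F G Ab B.
So we need the interval from D up to G.
Counting 11 letters and 17 half steps from D gives a perfect eleventh.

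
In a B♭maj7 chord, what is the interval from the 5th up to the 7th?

B♭Δ7 (B♭ major seventh): B♭–D–F–A.
So we need the interval from F up to A.
From F to A is 4 semitones, exactly the major third.

major third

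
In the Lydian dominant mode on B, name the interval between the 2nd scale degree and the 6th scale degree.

The scale runs B C# D# E# F# G# A.
The 2nd scale degree is C# and the 6th degree is G#.
C# up to G# spans 5 letter names and 7 semitones — a perfect fifth.

perfect fifth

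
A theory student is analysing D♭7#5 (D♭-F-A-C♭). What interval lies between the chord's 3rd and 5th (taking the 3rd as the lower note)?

That puts F below A.
From F to A is 4 semitones, exactly the major third.

major third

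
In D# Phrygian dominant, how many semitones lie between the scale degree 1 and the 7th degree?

10

The scale is D# E F## G# A# B C#.
D# up to C# is a minor seventh — 10 semitones.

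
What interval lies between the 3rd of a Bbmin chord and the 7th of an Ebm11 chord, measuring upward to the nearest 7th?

The 3rd of Bbmin is Db; the 7th of Ebm11 is Db.
Counting 1 letters and 0 half steps from Db gives a perfect unison.

perfect unison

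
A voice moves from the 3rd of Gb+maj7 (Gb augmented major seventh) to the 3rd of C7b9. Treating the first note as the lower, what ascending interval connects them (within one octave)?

augmented fourth

Gb+maj7 (Gb augmented major seventh) has Bb as its 3rd, and C7b9 has E as its 3rd.
Bb up to E is 6 semitones, a half step wider than a perfect fourth, so the interval is augmented.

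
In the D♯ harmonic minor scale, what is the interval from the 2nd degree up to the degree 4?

Spelling the D♯ harmonic minor scale: D♯ E♯ F♯ G♯ A♯ B C𝄪.
So we need the interval from E♯ up to G♯.
From E♯ to G♯: 3 semitones over a third = minor.

minor 3rd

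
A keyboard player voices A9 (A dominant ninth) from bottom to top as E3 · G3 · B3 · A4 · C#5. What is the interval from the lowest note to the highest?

The outer voices are E3 and C#5.
From E to C# is 21 semitones, exactly the major thirteenth.

major 13th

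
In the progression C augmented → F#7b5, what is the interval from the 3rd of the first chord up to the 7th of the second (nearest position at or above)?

C augmented has E as its 3rd, and F#7b5 has E as its 7th.
From E to E is 0 semitones, exactly the perfect unison.

perfect unison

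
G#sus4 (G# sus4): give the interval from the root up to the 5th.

G# sus4 is spelled G#-C#-D#.
So we need the interval from G# up to D#.
Counting 5 letters and 7 half steps from G# gives a perfect fifth.

perfect 5th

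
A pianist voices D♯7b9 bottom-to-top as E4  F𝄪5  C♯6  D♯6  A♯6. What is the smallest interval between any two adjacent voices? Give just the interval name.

Adjacent intervals: E4→F𝄪5 = augmented ninth; F𝄪5→C♯6 = diminished fifth; C♯6→D♯6 = major second; D♯6→A♯6 = perfect fifth.
The smallest is C♯6 to D♯6, a major second (2 semitones).

major 2nd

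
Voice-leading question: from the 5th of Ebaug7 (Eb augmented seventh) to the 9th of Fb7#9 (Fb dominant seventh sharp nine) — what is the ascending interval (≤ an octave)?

minor 6th

Ebaug7 (Eb augmented seventh) has B as its 5th, and Fb7#9 (Fb dominant seventh sharp nine) has G as its 9th.
From B to G: 8 semitones over a sixth = minor.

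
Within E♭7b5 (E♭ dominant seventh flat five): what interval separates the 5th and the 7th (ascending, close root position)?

M3

E♭7b5 (E♭ dominant seventh flat five): E♭, G, B𝄫, D♭.
So we need the interval from B𝄫 up to D♭.
B𝄫 up to D♭ spans 3 letter names and 4 semitones — a major third.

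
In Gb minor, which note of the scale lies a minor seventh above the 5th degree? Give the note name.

Cb

The scale is Gb Ab Bbb Cb Db Ebb Fb.
The 5th degree is Db; a minor seventh above that is Cb — scale degree 4.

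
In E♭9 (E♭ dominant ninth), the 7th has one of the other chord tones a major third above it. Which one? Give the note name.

E♭9: E♭ G B♭ D♭ F.
The 7th is D♭. A major third above D♭ is F.
F is the chord's 9th.

F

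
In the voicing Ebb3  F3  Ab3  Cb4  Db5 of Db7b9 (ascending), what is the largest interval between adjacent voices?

Adjacent intervals: Ebb3→F3 = augmented second; F3→Ab3 = minor third; Ab3→Cb4 = minor third; Cb4→Db5 = major ninth.
The largest is Cb4 to Db5, a major ninth (14 semitones).

major ninth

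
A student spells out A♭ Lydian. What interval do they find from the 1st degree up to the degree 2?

A♭ lydian: A♭ B♭ C D E♭ F G.
The 1st degree is A♭ and the degree 2 is B♭.
From A♭ to B♭ is 2 semitones, exactly the major second.

major 2nd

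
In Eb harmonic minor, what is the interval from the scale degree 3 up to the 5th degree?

The scale runs Eb F Gb Ab Bb Cb D.
Scale degree 3 = Gb; scale degree 5 = Bb.
From Gb to Bb is 4 semitones, exactly the major third.

major 3rd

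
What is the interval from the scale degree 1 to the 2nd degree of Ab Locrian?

The scale runs Ab Bbb Cb Db Ebb Fb Gb.
So we need the interval from Ab up to Bbb.
From Ab to Bbb: 1 semitone over a second = minor.

minor second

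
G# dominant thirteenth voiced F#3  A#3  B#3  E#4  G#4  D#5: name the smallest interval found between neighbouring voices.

Adjacent intervals: F#3→A#3 = major third; A#3→B#3 = major second; B#3→E#4 = perfect fourth; E#4→G#4 = minor third; G#4→D#5 = perfect fifth.
The smallest is A#3 to B#3, a major second (2 semitones).

M2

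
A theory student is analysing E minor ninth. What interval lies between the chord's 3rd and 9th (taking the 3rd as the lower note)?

major seventh

Spelling the chord: E-G-B-D-F#.
That puts G below F#.
Counting 7 letters and 11 half steps from G gives a major seventh.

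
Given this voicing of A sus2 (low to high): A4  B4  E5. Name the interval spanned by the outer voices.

The outer voices are A4 and E5.
Counting 5 letters and 7 half steps from A gives a perfect fifth.

perfect 5th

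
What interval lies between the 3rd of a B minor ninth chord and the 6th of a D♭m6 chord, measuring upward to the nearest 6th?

minor sixth

B minor ninth has D as its 3rd, and D♭m6 has B♭ as its 6th.
D up to B♭ is 8 semitones, a half step narrower than a major sixth, so the interval is minor.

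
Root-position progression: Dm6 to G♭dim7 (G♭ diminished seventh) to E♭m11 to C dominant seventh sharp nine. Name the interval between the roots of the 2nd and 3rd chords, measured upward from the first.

The roots are G♭ and E♭.
From G♭ to E♭ is 9 semitones, exactly the major sixth.

major sixth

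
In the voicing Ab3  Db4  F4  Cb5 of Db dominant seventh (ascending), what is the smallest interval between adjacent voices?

Adjacent intervals: Ab3→Db4 = perfect fourth; Db4→F4 = major third; F4→Cb5 = diminished fifth.
The smallest is Db4 to F4, a major third (4 semitones).

major third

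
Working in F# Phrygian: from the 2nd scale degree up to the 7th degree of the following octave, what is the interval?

The scale runs F# G A B C# D E.
That puts G below E.
From G to E is 21 semitones, exactly the major thirteenth.

major thirteenth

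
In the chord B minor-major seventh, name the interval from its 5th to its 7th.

The chord tones of B minor-major seventh are B D F# A#.
That puts F# below A#.
From F# to A# is 4 semitones, exactly the major third.

M3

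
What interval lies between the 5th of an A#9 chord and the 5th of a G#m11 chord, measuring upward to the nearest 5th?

The 5th of A#9 is E#; the 5th of G#m11 is D#.
From E# to D#: 10 semitones over a seventh = minor.

m7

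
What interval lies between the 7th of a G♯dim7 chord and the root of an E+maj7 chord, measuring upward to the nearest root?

major seventh

The 7th of G♯dim7 is F; the root of E+maj7 is E.
Counting 7 letters and 11 half steps from F gives a major seventh.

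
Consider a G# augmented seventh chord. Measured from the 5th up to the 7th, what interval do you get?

G#+7 is spelled G# B# D## F#.
5th = D##; 7th = F#.
From D## to F#: 2 semitones over a third = diminished.

diminished 3rd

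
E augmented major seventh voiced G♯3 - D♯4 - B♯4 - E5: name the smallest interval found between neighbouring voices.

Adjacent intervals: G♯3→D♯4 = perfect fifth; D♯4→B♯4 = major sixth; B♯4→E5 = diminished fourth.
The smallest is B♯4 to E5, a diminished fourth (4 semitones).

diminished 4th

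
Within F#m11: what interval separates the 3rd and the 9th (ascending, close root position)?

major 7th

The chord tones of F#m11 are F#–A–C#–E–G#–B.
The 3rd is A and the 9th is G#.
From A to G# is 11 semitones, exactly the major seventh.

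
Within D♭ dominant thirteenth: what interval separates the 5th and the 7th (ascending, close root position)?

minor third

The chord tones of D♭13 are D♭ F A♭ C♭ E♭ B♭.
The 5th is A♭ and the 7th is C♭.
From A♭ to C♭: 3 semitones over a third = minor.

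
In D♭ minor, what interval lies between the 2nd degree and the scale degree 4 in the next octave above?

Spelling D♭ minor: D♭ E♭ F♭ G♭ A♭ B𝄫 C♭.
That puts E♭ below G♭.
E♭ up to G♭ is 15 semitones, a half step narrower than a major tenth, so the interval is minor.

minor tenth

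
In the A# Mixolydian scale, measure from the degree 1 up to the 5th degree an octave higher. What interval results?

perfect twelfth

A# mixolydian: A# B# C## D# E# F## G#.
So we need the interval from A# up to E#.
Counting 12 letters and 19 half steps from A# gives a perfect twelfth.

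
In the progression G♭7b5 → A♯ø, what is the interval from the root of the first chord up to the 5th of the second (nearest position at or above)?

augmented sixth

G♭7b5 has G♭ as its root, and A♯ø has E as its 5th.
6 letter names make it a sixth; at 10 semitones (a half step wider than major) the quality is augmented.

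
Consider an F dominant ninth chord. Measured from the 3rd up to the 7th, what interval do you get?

The chord tones of F9 are F–A–C–E♭–G.
So we need the interval from A up to E♭.
A up to E♭ is 6 semitones, a half step narrower than a perfect fifth, so the interval is diminished.

diminished fifth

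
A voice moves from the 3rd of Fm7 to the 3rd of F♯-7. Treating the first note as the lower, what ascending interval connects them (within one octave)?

The 3rd of Fm7 is A♭; the 3rd of F♯-7 is A.
A♭ up to A is 1 semitone, a half step wider than a perfect unison, so the interval is augmented.

augmented unison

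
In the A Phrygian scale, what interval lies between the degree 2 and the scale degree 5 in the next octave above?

The scale runs A B♭ C D E F G.
The degree 2 is B♭ and the 5th degree (up an octave) is E.
From B♭ to E: 18 semitones over an eleventh = augmented.

augmented eleventh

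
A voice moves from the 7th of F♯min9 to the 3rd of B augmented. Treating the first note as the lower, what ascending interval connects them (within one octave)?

F♯min9 has E as its 7th, and B augmented has D♯ as its 3rd.
From E to D♯ is 11 semitones, exactly the major seventh.

major seventh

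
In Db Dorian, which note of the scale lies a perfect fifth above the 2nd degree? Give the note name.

The scale is Db Eb Fb Gb Ab Bb Cb.
The 2nd degree is Eb; a perfect fifth above that is Bb — scale degree 6.

Bb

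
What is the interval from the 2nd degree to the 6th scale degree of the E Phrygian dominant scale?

The scale runs E F G# A B C D.
2nd degree = F; 6th degree = C.
F up to C spans 5 letter names and 7 semitones — a perfect fifth.

P5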